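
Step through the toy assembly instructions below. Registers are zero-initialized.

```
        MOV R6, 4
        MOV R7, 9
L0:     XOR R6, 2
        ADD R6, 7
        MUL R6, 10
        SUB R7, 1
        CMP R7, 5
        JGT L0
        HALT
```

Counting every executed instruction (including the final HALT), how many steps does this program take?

R6=4
R7=9
R6=4^2=6
R6=6+7=13
R6=13*10=130
R7=9-1=8
CMP R7, 5  (cmp 8,5)
JGT L0: taken
R6=130^2=128
R6=128+7=135
R6=135*10=1350
R7=8-1=7
CMP R7, 5  (cmp 7,5)
JGT L0: taken
R6=1350^2=1348
R6=1348+7=1355
R6=1355*10=13550
R7=7-1=6
CMP R7, 5  (cmp 6,5)
JGT L0: taken
R6=13550^2=13548
R6=13548+7=13555
R6=13555*10=135550
R7=6-1=5
CMP R7, 5  (cmp 5,5)
JGT L0: not taken
halt.
Total executed instructions: 27.

27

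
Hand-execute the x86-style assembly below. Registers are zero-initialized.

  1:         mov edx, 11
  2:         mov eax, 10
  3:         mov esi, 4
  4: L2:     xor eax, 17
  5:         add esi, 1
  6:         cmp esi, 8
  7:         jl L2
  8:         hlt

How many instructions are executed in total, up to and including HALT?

mov edx, 11 → edx=11
mov eax, 10 → eax=10
mov esi, 4 → esi=4
xor eax, 17 → eax=10^17=27
add esi, 1 → esi=4+1=5
cmp esi, 8  (cmp 5,8)
jl L2: taken
xor eax, 17 → eax=27^17=10
add esi, 1 → esi=5+1=6
cmp esi, 8  (cmp 6,8)
jl L2: taken
xor eax, 17 → eax=10^17=27
add esi, 1 → esi=6+1=7
cmp esi, 8  (cmp 7,8)
jl L2: taken
xor eax, 17 → eax=27^17=10
add esi, 1 → esi=7+1=8
cmp esi, 8  (cmp 8,8)
jl L2: not taken
halt.
Total executed instructions: 20.

20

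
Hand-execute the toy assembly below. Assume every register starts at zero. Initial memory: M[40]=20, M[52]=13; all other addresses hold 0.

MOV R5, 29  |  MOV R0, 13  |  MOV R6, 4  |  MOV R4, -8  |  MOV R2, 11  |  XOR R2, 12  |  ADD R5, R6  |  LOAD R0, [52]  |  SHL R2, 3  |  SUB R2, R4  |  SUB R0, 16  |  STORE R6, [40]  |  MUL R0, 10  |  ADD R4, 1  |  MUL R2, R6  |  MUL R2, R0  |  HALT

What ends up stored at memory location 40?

4

MOV R5, 29 → R5=29
MOV R0, 13 → R0=13
MOV R6, 4 → R6=4
MOV R4, -8 → R4=-8
MOV R2, 11 → R2=11
XOR R2, 12 → R2=11^12=7
ADD R5, R6 → R5=29+4=33
LOAD R0, [52] → R0=M[52]=13
SHL R2, 3 → R2=7<<3=56
SUB R2, R4 → R2=56-(-8)=64
SUB R0, 16 → R0=13-16=-3
STORE R6, [40] → M[40]=4
MUL R0, 10 → R0=(-3)*10=-30
ADD R4, 1 → R4=(-8)+1=-7
MUL R2, R6 → R2=64*4=256
MUL R2, R0 → R2=256*(-30)=-7680
halt.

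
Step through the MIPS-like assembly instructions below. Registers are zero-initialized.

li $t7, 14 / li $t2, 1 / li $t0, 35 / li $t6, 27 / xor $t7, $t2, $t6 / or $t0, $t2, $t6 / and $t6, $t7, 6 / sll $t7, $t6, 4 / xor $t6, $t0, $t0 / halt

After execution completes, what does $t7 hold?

li $t7, 14 → $t7=14
li $t2, 1 → $t2=1
li $t0, 35 → $t0=35
li $t6, 27 → $t6=27
xor $t7, $t2, $t6 → $t7=1^27=26
or $t0, $t2, $t6 → $t0=1|27=27
and $t6, $t7, 6 → $t6=26&6=2
sll $t7, $t6, 4 → $t7=2<<4=32
xor $t6, $t0, $t0 → $t6=27^27=0
halt.

32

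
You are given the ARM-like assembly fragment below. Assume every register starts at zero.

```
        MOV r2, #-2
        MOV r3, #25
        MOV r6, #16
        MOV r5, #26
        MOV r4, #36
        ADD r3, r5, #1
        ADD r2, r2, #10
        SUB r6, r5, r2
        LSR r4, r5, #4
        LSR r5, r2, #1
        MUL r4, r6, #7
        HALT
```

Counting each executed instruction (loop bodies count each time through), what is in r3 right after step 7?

27

MOV r2, #-2 → r2=-2
MOV r3, #25 → r3=25
MOV r6, #16 → r6=16
MOV r5, #26 → r5=26
MOV r4, #36 → r4=36
ADD r3, r5, #1 → r3=26+1=27
ADD r2, r2, #10 → r2=(-2)+10=8
After step 7: r3 = 27.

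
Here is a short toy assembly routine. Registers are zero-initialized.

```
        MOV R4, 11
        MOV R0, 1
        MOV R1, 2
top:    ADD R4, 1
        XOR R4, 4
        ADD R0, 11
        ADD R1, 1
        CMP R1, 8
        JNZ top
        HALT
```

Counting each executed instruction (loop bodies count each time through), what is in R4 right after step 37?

MOV R4, 11 → R4=11
MOV R0, 1 → R0=1
MOV R1, 2 → R1=2
ADD R4, 1 → R4=11+1=12
XOR R4, 4 → R4=12^4=8
ADD R0, 11 → R0=1+11=12
ADD R1, 1 → R1=2+1=3
CMP R1, 8  (cmp 3,8)
JNZ top: taken
ADD R4, 1 → R4=8+1=9
XOR R4, 4 → R4=9^4=13
ADD R0, 11 → R0=12+11=23
ADD R1, 1 → R1=3+1=4
CMP R1, 8  (cmp 4,8)
JNZ top: taken
ADD R4, 1 → R4=13+1=14
XOR R4, 4 → R4=14^4=10
ADD R0, 11 → R0=23+11=34
ADD R1, 1 → R1=4+1=5
CMP R1, 8  (cmp 5,8)
JNZ top: taken
ADD R4, 1 → R4=10+1=11
XOR R4, 4 → R4=11^4=15
ADD R0, 11 → R0=34+11=45
ADD R1, 1 → R1=5+1=6
CMP R1, 8  (cmp 6,8)
JNZ top: taken
ADD R4, 1 → R4=15+1=16
XOR R4, 4 → R4=16^4=20
ADD R0, 11 → R0=45+11=56
ADD R1, 1 → R1=6+1=7
CMP R1, 8  (cmp 7,8)
JNZ top: taken
ADD R4, 1 → R4=20+1=21
XOR R4, 4 → R4=21^4=17
ADD R0, 11 → R0=56+11=67
ADD R1, 1 → R1=7+1=8
After step 37: R4 = 17.

17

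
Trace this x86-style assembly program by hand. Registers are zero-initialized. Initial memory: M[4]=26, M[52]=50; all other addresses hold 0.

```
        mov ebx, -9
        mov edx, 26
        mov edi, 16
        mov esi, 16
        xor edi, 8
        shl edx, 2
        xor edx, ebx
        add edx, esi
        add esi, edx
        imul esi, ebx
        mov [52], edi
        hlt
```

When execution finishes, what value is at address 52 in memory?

after mov ebx, -9: ebx=-9
after mov edx, 26: edx=26
after mov edi, 16: edi=16
after mov esi, 16: esi=16
after xor edi, 8: edi=16^8=24
after shl edx, 2: edx=26<<2=104
after xor edx, ebx: edx=104^(-9)=-97
after add edx, esi: edx=(-97)+16=-81
after add esi, edx: esi=16+(-81)=-65
after imul esi, ebx: esi=(-65)*(-9)=585
mov [52], edi → M[52]=24
halt.

24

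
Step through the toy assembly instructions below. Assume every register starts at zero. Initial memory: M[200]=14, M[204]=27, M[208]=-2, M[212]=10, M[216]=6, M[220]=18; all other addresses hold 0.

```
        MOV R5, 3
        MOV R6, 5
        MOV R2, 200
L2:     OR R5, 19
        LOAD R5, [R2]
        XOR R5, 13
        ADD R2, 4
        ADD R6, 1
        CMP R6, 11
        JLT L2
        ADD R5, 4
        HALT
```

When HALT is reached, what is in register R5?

after MOV R5, 3: R5=3
after MOV R6, 5: R6=5
after MOV R2, 200: R2=200
after OR R5, 19: R5=3|19=19
after LOAD R5, [R2]: R5=M[200]=14
after XOR R5, 13: R5=14^13=3
after ADD R2, 4: R2=200+4=204
after ADD R6, 1: R6=5+1=6
CMP R6, 11  (cmp 6,11)
JLT L2: taken
after OR R5, 19: R5=3|19=19
after LOAD R5, [R2]: R5=M[204]=27
after XOR R5, 13: R5=27^13=22
after ADD R2, 4: R2=204+4=208
after ADD R6, 1: R6=6+1=7
CMP R6, 11  (cmp 7,11)
JLT L2: taken
after OR R5, 19: R5=22|19=23
after LOAD R5, [R2]: R5=M[208]=-2
after XOR R5, 13: R5=(-2)^13=-13
after ADD R2, 4: R2=208+4=212
after ADD R6, 1: R6=7+1=8
CMP R6, 11  (cmp 8,11)
JLT L2: taken
after OR R5, 19: R5=(-13)|19=-13
after LOAD R5, [R2]: R5=M[212]=10
after XOR R5, 13: R5=10^13=7
after ADD R2, 4: R2=212+4=216
after ADD R6, 1: R6=8+1=9
CMP R6, 11  (cmp 9,11)
JLT L2: taken
after OR R5, 19: R5=7|19=23
after LOAD R5, [R2]: R5=M[216]=6
after XOR R5, 13: R5=6^13=11
after ADD R2, 4: R2=216+4=220
after ADD R6, 1: R6=9+1=10
CMP R6, 11  (cmp 10,11)
JLT L2: taken
after OR R5, 19: R5=11|19=27
after LOAD R5, [R2]: R5=M[220]=18
after XOR R5, 13: R5=18^13=31
after ADD R2, 4: R2=220+4=224
after ADD R6, 1: R6=10+1=11
CMP R6, 11  (cmp 11,11)
JLT L2: not taken
after ADD R5, 4: R5=31+4=35
halt.

35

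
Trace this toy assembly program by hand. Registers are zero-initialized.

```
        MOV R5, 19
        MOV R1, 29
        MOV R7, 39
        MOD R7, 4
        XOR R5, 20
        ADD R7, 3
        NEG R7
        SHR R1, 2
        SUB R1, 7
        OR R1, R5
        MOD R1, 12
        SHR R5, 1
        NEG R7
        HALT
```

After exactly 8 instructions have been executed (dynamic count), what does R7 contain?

after MOV R5, 19: R5=19
after MOV R1, 29: R1=29
after MOV R7, 39: R7=39
after MOD R7, 4: R7=39%4=3
after XOR R5, 20: R5=19^20=7
after ADD R7, 3: R7=3+3=6
after NEG R7: R7=-(6)=-6
after SHR R1, 2: R1=29>>2=7
After step 8: R7 = -6.

-6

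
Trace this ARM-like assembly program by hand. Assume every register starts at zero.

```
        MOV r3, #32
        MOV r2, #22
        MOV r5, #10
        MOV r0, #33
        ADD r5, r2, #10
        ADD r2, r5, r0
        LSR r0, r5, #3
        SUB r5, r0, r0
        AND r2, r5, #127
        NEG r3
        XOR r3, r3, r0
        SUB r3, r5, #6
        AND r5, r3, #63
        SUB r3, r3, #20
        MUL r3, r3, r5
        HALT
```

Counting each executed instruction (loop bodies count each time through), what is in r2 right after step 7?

65

MOV r3, #32 → r3=32
MOV r2, #22 → r2=22
MOV r5, #10 → r5=10
MOV r0, #33 → r0=33
ADD r5, r2, #10 → r5=22+10=32
ADD r2, r5, r0 → r2=32+33=65
LSR r0, r5, #3 → r0=32>>3=4
After step 7: r2 = 65.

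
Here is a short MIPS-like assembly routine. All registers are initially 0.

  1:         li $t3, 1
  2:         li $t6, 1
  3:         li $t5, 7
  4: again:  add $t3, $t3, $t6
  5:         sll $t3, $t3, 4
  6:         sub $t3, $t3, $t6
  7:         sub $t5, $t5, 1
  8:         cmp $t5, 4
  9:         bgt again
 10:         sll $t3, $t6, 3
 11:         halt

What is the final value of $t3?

8

after li $t3, 1: $t3=1
after li $t6, 1: $t6=1
after li $t5, 7: $t5=7
after add $t3, $t3, $t6: $t3=1+1=2
after sll $t3, $t3, 4: $t3=2<<4=32
after sub $t3, $t3, $t6: $t3=32-1=31
after sub $t5, $t5, 1: $t5=7-1=6
cmp $t5, 4  (cmp 6,4)
bgt again: taken
after add $t3, $t3, $t6: $t3=31+1=32
after sll $t3, $t3, 4: $t3=32<<4=512
after sub $t3, $t3, $t6: $t3=512-1=511
after sub $t5, $t5, 1: $t5=6-1=5
cmp $t5, 4  (cmp 5,4)
bgt again: taken
after add $t3, $t3, $t6: $t3=511+1=512
after sll $t3, $t3, 4: $t3=512<<4=8192
after sub $t3, $t3, $t6: $t3=8192-1=8191
after sub $t5, $t5, 1: $t5=5-1=4
cmp $t5, 4  (cmp 4,4)
bgt again: not taken
after sll $t3, $t6, 3: $t3=1<<3=8
halt.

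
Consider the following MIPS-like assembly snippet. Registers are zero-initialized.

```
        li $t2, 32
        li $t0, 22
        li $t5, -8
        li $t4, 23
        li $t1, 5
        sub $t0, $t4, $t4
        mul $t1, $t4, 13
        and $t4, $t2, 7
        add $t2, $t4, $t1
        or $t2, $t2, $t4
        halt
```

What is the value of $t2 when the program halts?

299

$t2=32
$t0=22
$t5=-8
$t4=23
$t1=5
$t0=23-23=0
$t1=23*13=299
$t4=32&7=0
$t2=0+299=299
$t2=299|0=299
halt.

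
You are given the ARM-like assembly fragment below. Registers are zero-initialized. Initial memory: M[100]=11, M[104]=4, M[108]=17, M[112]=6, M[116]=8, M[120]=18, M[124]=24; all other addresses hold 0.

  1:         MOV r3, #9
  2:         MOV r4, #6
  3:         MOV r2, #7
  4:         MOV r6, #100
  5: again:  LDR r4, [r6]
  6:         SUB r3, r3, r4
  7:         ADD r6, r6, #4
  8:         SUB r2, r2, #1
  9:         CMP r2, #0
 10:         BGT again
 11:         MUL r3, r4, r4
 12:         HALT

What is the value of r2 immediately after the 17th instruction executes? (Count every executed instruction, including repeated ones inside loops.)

MOV r3, #9 → r3=9
MOV r4, #6 → r4=6
MOV r2, #7 → r2=7
MOV r6, #100 → r6=100
LDR r4, [r6] → r4=M[100]=11
SUB r3, r3, r4 → r3=9-11=-2
ADD r6, r6, #4 → r6=100+4=104
SUB r2, r2, #1 → r2=7-1=6
CMP r2, #0  (cmp 6,0)
BGT again: taken
LDR r4, [r6] → r4=M[104]=4
SUB r3, r3, r4 → r3=(-2)-4=-6
ADD r6, r6, #4 → r6=104+4=108
SUB r2, r2, #1 → r2=6-1=5
CMP r2, #0  (cmp 5,0)
BGT again: taken
LDR r4, [r6] → r4=M[108]=17
After step 17: r2 = 5.

5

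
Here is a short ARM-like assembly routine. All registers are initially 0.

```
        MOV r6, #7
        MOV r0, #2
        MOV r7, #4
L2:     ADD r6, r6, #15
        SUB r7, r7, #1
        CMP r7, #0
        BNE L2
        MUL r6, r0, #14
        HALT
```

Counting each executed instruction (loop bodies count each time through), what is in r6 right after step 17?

after MOV r6, #7: r6=7
after MOV r0, #2: r0=2
after MOV r7, #4: r7=4
after ADD r6, r6, #15: r6=7+15=22
after SUB r7, r7, #1: r7=4-1=3
CMP r7, #0  (cmp 3,0)
BNE L2: taken
after ADD r6, r6, #15: r6=22+15=37
after SUB r7, r7, #1: r7=3-1=2
CMP r7, #0  (cmp 2,0)
BNE L2: taken
after ADD r6, r6, #15: r6=37+15=52
after SUB r7, r7, #1: r7=2-1=1
CMP r7, #0  (cmp 1,0)
BNE L2: taken
after ADD r6, r6, #15: r6=52+15=67
after SUB r7, r7, #1: r7=1-1=0
After step 17: r6 = 67.

67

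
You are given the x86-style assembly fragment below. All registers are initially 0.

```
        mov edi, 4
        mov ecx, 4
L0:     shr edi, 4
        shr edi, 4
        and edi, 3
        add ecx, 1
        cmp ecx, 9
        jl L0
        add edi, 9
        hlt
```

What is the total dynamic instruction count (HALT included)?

34

edi=4
ecx=4
edi=4>>4=0
edi=0>>4=0
edi=0&3=0
ecx=4+1=5
cmp ecx, 9  (cmp 5,9)
jl L0: taken
edi=0>>4=0
edi=0>>4=0
edi=0&3=0
ecx=5+1=6
cmp ecx, 9  (cmp 6,9)
jl L0: taken
edi=0>>4=0
edi=0>>4=0
edi=0&3=0
ecx=6+1=7
cmp ecx, 9  (cmp 7,9)
jl L0: taken
edi=0>>4=0
edi=0>>4=0
edi=0&3=0
ecx=7+1=8
cmp ecx, 9  (cmp 8,9)
jl L0: taken
edi=0>>4=0
edi=0>>4=0
edi=0&3=0
ecx=8+1=9
cmp ecx, 9  (cmp 9,9)
jl L0: not taken
edi=0+9=9
halt.
Total executed instructions: 34.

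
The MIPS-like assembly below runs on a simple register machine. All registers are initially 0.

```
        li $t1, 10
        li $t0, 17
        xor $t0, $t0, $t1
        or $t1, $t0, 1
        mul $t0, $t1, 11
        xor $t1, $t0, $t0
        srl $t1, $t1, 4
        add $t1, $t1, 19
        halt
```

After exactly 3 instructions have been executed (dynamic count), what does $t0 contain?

27

after li $t1, 10: $t1=10
after li $t0, 17: $t0=17
after xor $t0, $t0, $t1: $t0=17^10=27
After step 3: $t0 = 27.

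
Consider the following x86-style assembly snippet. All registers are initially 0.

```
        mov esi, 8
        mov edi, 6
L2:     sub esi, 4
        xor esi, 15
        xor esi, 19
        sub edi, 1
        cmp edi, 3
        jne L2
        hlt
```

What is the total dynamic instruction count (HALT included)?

esi=8
edi=6
esi=8-4=4
esi=4^15=11
esi=11^19=24
edi=6-1=5
cmp edi, 3  (cmp 5,3)
jne L2: taken
esi=24-4=20
esi=20^15=27
esi=27^19=8
edi=5-1=4
cmp edi, 3  (cmp 4,3)
jne L2: taken
esi=8-4=4
esi=4^15=11
esi=11^19=24
edi=4-1=3
cmp edi, 3  (cmp 3,3)
jne L2: not taken
halt.
Total executed instructions: 21.

21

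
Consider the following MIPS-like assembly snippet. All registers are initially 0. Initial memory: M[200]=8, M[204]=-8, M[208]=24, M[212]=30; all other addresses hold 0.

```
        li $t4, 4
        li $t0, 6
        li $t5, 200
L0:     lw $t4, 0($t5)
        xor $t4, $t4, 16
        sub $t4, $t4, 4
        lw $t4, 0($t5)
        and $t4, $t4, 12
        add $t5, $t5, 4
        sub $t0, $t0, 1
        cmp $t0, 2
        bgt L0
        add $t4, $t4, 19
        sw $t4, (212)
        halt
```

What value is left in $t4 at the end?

31

li $t4, 4 → $t4=4
li $t0, 6 → $t0=6
li $t5, 200 → $t5=200
lw $t4, 0($t5) → $t4=M[200]=8
xor $t4, $t4, 16 → $t4=8^16=24
sub $t4, $t4, 4 → $t4=24-4=20
lw $t4, 0($t5) → $t4=M[200]=8
and $t4, $t4, 12 → $t4=8&12=8
add $t5, $t5, 4 → $t5=200+4=204
sub $t0, $t0, 1 → $t0=6-1=5
cmp $t0, 2  (cmp 5,2)
bgt L0: taken
lw $t4, 0($t5) → $t4=M[204]=-8
xor $t4, $t4, 16 → $t4=(-8)^16=-24
sub $t4, $t4, 4 → $t4=(-24)-4=-28
lw $t4, 0($t5) → $t4=M[204]=-8
and $t4, $t4, 12 → $t4=(-8)&12=8
add $t5, $t5, 4 → $t5=204+4=208
sub $t0, $t0, 1 → $t0=5-1=4
cmp $t0, 2  (cmp 4,2)
bgt L0: taken
lw $t4, 0($t5) → $t4=M[208]=24
xor $t4, $t4, 16 → $t4=24^16=8
sub $t4, $t4, 4 → $t4=8-4=4
lw $t4, 0($t5) → $t4=M[208]=24
and $t4, $t4, 12 → $t4=24&12=8
add $t5, $t5, 4 → $t5=208+4=212
sub $t0, $t0, 1 → $t0=4-1=3
cmp $t0, 2  (cmp 3,2)
bgt L0: taken
lw $t4, 0($t5) → $t4=M[212]=30
xor $t4, $t4, 16 → $t4=30^16=14
sub $t4, $t4, 4 → $t4=14-4=10
lw $t4, 0($t5) → $t4=M[212]=30
and $t4, $t4, 12 → $t4=30&12=12
add $t5, $t5, 4 → $t5=212+4=216
sub $t0, $t0, 1 → $t0=3-1=2
cmp $t0, 2  (cmp 2,2)
bgt L0: not taken
add $t4, $t4, 19 → $t4=12+19=31
sw $t4, (212) → M[212]=31
halt.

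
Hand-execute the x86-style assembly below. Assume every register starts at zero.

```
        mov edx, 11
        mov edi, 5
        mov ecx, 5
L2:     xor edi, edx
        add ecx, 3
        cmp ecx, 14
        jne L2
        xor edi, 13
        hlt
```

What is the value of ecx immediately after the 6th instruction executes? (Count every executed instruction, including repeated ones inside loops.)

8

edx=11
edi=5
ecx=5
edi=5^11=14
ecx=5+3=8
cmp ecx, 14  (cmp 8,14)
After step 6: ecx = 8.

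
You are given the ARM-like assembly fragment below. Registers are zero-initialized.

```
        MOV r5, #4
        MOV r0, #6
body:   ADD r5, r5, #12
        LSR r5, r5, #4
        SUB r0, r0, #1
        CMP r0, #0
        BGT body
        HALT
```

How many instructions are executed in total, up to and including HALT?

MOV r5, #4 → r5=4
MOV r0, #6 → r0=6
ADD r5, r5, #12 → r5=4+12=16
LSR r5, r5, #4 → r5=16>>4=1
SUB r0, r0, #1 → r0=6-1=5
CMP r0, #0  (cmp 5,0)
BGT body: taken
ADD r5, r5, #12 → r5=1+12=13
LSR r5, r5, #4 → r5=13>>4=0
SUB r0, r0, #1 → r0=5-1=4
CMP r0, #0  (cmp 4,0)
BGT body: taken
ADD r5, r5, #12 → r5=0+12=12
LSR r5, r5, #4 → r5=12>>4=0
SUB r0, r0, #1 → r0=4-1=3
CMP r0, #0  (cmp 3,0)
BGT body: taken
ADD r5, r5, #12 → r5=0+12=12
LSR r5, r5, #4 → r5=12>>4=0
SUB r0, r0, #1 → r0=3-1=2
CMP r0, #0  (cmp 2,0)
BGT body: taken
ADD r5, r5, #12 → r5=0+12=12
LSR r5, r5, #4 → r5=12>>4=0
SUB r0, r0, #1 → r0=2-1=1
CMP r0, #0  (cmp 1,0)
BGT body: taken
ADD r5, r5, #12 → r5=0+12=12
LSR r5, r5, #4 → r5=12>>4=0
SUB r0, r0, #1 → r0=1-1=0
CMP r0, #0  (cmp 0,0)
BGT body: not taken
halt.
Total executed instructions: 33.

33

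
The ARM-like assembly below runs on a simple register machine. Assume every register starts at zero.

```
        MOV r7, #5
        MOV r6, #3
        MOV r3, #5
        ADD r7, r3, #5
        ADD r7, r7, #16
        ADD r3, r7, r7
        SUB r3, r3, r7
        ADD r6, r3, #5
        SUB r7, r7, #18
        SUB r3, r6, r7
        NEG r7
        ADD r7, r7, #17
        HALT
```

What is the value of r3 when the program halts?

23

MOV r7, #5 → r7=5
MOV r6, #3 → r6=3
MOV r3, #5 → r3=5
ADD r7, r3, #5 → r7=5+5=10
ADD r7, r7, #16 → r7=10+16=26
ADD r3, r7, r7 → r3=26+26=52
SUB r3, r3, r7 → r3=52-26=26
ADD r6, r3, #5 → r6=26+5=31
SUB r7, r7, #18 → r7=26-18=8
SUB r3, r6, r7 → r3=31-8=23
NEG r7 → r7=-(8)=-8
ADD r7, r7, #17 → r7=(-8)+17=9
halt.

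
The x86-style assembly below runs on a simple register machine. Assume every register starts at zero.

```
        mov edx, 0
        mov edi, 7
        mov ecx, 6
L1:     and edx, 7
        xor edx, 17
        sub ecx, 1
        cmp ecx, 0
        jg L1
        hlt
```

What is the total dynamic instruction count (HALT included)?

34

mov edx, 0 → edx=0
mov edi, 7 → edi=7
mov ecx, 6 → ecx=6
and edx, 7 → edx=0&7=0
xor edx, 17 → edx=0^17=17
sub ecx, 1 → ecx=6-1=5
cmp ecx, 0  (cmp 5,0)
jg L1: taken
and edx, 7 → edx=17&7=1
xor edx, 17 → edx=1^17=16
sub ecx, 1 → ecx=5-1=4
cmp ecx, 0  (cmp 4,0)
jg L1: taken
and edx, 7 → edx=16&7=0
xor edx, 17 → edx=0^17=17
sub ecx, 1 → ecx=4-1=3
cmp ecx, 0  (cmp 3,0)
jg L1: taken
and edx, 7 → edx=17&7=1
xor edx, 17 → edx=1^17=16
sub ecx, 1 → ecx=3-1=2
cmp ecx, 0  (cmp 2,0)
jg L1: taken
and edx, 7 → edx=16&7=0
xor edx, 17 → edx=0^17=17
sub ecx, 1 → ecx=2-1=1
cmp ecx, 0  (cmp 1,0)
jg L1: taken
and edx, 7 → edx=17&7=1
xor edx, 17 → edx=1^17=16
sub ecx, 1 → ecx=1-1=0
cmp ecx, 0  (cmp 0,0)
jg L1: not taken
halt.
Total executed instructions: 34.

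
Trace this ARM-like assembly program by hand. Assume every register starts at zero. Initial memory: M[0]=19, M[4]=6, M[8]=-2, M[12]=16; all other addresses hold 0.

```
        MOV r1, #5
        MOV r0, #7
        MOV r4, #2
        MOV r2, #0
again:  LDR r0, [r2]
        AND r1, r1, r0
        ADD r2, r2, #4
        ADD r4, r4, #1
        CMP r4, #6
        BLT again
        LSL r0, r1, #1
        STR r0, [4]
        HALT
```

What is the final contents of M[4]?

after MOV r1, #5: r1=5
after MOV r0, #7: r0=7
after MOV r4, #2: r4=2
after MOV r2, #0: r2=0
after LDR r0, [r2]: r0=M[0]=19
after AND r1, r1, r0: r1=5&19=1
after ADD r2, r2, #4: r2=0+4=4
after ADD r4, r4, #1: r4=2+1=3
CMP r4, #6  (cmp 3,6)
BLT again: taken
after LDR r0, [r2]: r0=M[4]=6
after AND r1, r1, r0: r1=1&6=0
after ADD r2, r2, #4: r2=4+4=8
after ADD r4, r4, #1: r4=3+1=4
CMP r4, #6  (cmp 4,6)
BLT again: taken
after LDR r0, [r2]: r0=M[8]=-2
after AND r1, r1, r0: r1=0&(-2)=0
after ADD r2, r2, #4: r2=8+4=12
after ADD r4, r4, #1: r4=4+1=5
CMP r4, #6  (cmp 5,6)
BLT again: taken
after LDR r0, [r2]: r0=M[12]=16
after AND r1, r1, r0: r1=0&16=0
after ADD r2, r2, #4: r2=12+4=16
after ADD r4, r4, #1: r4=5+1=6
CMP r4, #6  (cmp 6,6)
BLT again: not taken
after LSL r0, r1, #1: r0=0<<1=0
STR r0, [4] → M[4]=0
halt.

0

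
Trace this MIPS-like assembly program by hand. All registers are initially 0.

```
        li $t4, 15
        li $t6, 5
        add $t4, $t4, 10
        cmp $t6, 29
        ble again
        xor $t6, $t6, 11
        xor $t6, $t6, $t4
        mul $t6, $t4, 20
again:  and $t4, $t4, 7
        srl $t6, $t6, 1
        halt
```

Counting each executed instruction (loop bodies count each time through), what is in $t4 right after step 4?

25

li $t4, 15 → $t4=15
li $t6, 5 → $t6=5
add $t4, $t4, 10 → $t4=15+10=25
cmp $t6, 29  (cmp 5,29)
After step 4: $t4 = 25.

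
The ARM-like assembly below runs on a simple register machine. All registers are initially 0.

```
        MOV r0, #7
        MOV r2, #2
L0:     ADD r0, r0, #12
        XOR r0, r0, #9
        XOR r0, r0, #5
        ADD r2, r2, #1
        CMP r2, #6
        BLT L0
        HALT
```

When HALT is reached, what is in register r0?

71

after MOV r0, #7: r0=7
after MOV r2, #2: r2=2
after ADD r0, r0, #12: r0=7+12=19
after XOR r0, r0, #9: r0=19^9=26
after XOR r0, r0, #5: r0=26^5=31
after ADD r2, r2, #1: r2=2+1=3
CMP r2, #6  (cmp 3,6)
BLT L0: taken
after ADD r0, r0, #12: r0=31+12=43
after XOR r0, r0, #9: r0=43^9=34
after XOR r0, r0, #5: r0=34^5=39
after ADD r2, r2, #1: r2=3+1=4
CMP r2, #6  (cmp 4,6)
BLT L0: taken
after ADD r0, r0, #12: r0=39+12=51
after XOR r0, r0, #9: r0=51^9=58
after XOR r0, r0, #5: r0=58^5=63
after ADD r2, r2, #1: r2=4+1=5
CMP r2, #6  (cmp 5,6)
BLT L0: taken
after ADD r0, r0, #12: r0=63+12=75
after XOR r0, r0, #9: r0=75^9=66
after XOR r0, r0, #5: r0=66^5=71
after ADD r2, r2, #1: r2=5+1=6
CMP r2, #6  (cmp 6,6)
BLT L0: not taken
halt.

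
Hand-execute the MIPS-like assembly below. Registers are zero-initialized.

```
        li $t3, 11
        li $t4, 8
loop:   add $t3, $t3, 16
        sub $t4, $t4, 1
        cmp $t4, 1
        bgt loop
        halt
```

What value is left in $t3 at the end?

123

$t3=11
$t4=8
$t3=11+16=27
$t4=8-1=7
cmp $t4, 1  (cmp 7,1)
bgt loop: taken
$t3=27+16=43
$t4=7-1=6
cmp $t4, 1  (cmp 6,1)
bgt loop: taken
$t3=43+16=59
$t4=6-1=5
cmp $t4, 1  (cmp 5,1)
bgt loop: taken
$t3=59+16=75
$t4=5-1=4
cmp $t4, 1  (cmp 4,1)
bgt loop: taken
$t3=75+16=91
$t4=4-1=3
cmp $t4, 1  (cmp 3,1)
bgt loop: taken
$t3=91+16=107
$t4=3-1=2
cmp $t4, 1  (cmp 2,1)
bgt loop: taken
$t3=107+16=123
$t4=2-1=1
cmp $t4, 1  (cmp 1,1)
bgt loop: not taken
halt.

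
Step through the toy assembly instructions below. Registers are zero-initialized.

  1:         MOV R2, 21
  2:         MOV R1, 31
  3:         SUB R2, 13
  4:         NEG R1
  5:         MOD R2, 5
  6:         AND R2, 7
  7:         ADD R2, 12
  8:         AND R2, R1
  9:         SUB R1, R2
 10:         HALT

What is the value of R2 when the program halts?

1

MOV R2, 21 → R2=21
MOV R1, 31 → R1=31
SUB R2, 13 → R2=21-13=8
NEG R1 → R1=-(31)=-31
MOD R2, 5 → R2=8%5=3
AND R2, 7 → R2=3&7=3
ADD R2, 12 → R2=3+12=15
AND R2, R1 → R2=15&(-31)=1
SUB R1, R2 → R1=(-31)-1=-32
halt.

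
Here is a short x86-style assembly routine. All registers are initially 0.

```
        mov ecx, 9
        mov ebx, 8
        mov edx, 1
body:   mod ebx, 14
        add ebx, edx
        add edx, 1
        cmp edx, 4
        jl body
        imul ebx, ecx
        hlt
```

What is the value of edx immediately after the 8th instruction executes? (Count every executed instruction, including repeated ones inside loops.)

ecx=9
ebx=8
edx=1
ebx=8%14=8
ebx=8+1=9
edx=1+1=2
cmp edx, 4  (cmp 2,4)
jl body: taken
After step 8: edx = 2.

2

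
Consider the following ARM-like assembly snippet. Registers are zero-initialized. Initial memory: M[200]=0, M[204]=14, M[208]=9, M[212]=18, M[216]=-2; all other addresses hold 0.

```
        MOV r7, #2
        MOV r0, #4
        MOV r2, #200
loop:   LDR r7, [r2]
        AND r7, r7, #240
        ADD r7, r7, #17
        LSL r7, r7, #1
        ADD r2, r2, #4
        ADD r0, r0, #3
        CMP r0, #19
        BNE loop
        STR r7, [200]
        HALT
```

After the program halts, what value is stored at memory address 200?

after MOV r7, #2: r7=2
after MOV r0, #4: r0=4
after MOV r2, #200: r2=200
after LDR r7, [r2]: r7=M[200]=0
after AND r7, r7, #240: r7=0&240=0
after ADD r7, r7, #17: r7=0+17=17
after LSL r7, r7, #1: r7=17<<1=34
after ADD r2, r2, #4: r2=200+4=204
after ADD r0, r0, #3: r0=4+3=7
CMP r0, #19  (cmp 7,19)
BNE loop: taken
after LDR r7, [r2]: r7=M[204]=14
after AND r7, r7, #240: r7=14&240=0
after ADD r7, r7, #17: r7=0+17=17
after LSL r7, r7, #1: r7=17<<1=34
after ADD r2, r2, #4: r2=204+4=208
after ADD r0, r0, #3: r0=7+3=10
CMP r0, #19  (cmp 10,19)
BNE loop: taken
after LDR r7, [r2]: r7=M[208]=9
after AND r7, r7, #240: r7=9&240=0
after ADD r7, r7, #17: r7=0+17=17
after LSL r7, r7, #1: r7=17<<1=34
after ADD r2, r2, #4: r2=208+4=212
after ADD r0, r0, #3: r0=10+3=13
CMP r0, #19  (cmp 13,19)
BNE loop: taken
after LDR r7, [r2]: r7=M[212]=18
after AND r7, r7, #240: r7=18&240=16
after ADD r7, r7, #17: r7=16+17=33
after LSL r7, r7, #1: r7=33<<1=66
after ADD r2, r2, #4: r2=212+4=216
after ADD r0, r0, #3: r0=13+3=16
CMP r0, #19  (cmp 16,19)
BNE loop: taken
after LDR r7, [r2]: r7=M[216]=-2
after AND r7, r7, #240: r7=(-2)&240=240
after ADD r7, r7, #17: r7=240+17=257
after LSL r7, r7, #1: r7=257<<1=514
after ADD r2, r2, #4: r2=216+4=220
after ADD r0, r0, #3: r0=16+3=19
CMP r0, #19  (cmp 19,19)
BNE loop: not taken
STR r7, [200] → M[200]=514
halt.

514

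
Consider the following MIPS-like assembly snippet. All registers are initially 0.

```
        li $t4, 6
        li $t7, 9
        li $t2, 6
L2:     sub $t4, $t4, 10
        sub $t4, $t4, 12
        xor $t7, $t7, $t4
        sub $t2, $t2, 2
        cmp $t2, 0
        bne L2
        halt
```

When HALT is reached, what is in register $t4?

li $t4, 6 → $t4=6
li $t7, 9 → $t7=9
li $t2, 6 → $t2=6
sub $t4, $t4, 10 → $t4=6-10=-4
sub $t4, $t4, 12 → $t4=(-4)-12=-16
xor $t7, $t7, $t4 → $t7=9^(-16)=-7
sub $t2, $t2, 2 → $t2=6-2=4
cmp $t2, 0  (cmp 4,0)
bne L2: taken
sub $t4, $t4, 10 → $t4=(-16)-10=-26
sub $t4, $t4, 12 → $t4=(-26)-12=-38
xor $t7, $t7, $t4 → $t7=(-7)^(-38)=35
sub $t2, $t2, 2 → $t2=4-2=2
cmp $t2, 0  (cmp 2,0)
bne L2: taken
sub $t4, $t4, 10 → $t4=(-38)-10=-48
sub $t4, $t4, 12 → $t4=(-48)-12=-60
xor $t7, $t7, $t4 → $t7=35^(-60)=-25
sub $t2, $t2, 2 → $t2=2-2=0
cmp $t2, 0  (cmp 0,0)
bne L2: not taken
halt.

-60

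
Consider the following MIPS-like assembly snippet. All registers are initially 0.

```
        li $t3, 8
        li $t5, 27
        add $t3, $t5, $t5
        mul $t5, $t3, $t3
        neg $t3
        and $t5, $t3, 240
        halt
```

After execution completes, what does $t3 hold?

after li $t3, 8: $t3=8
after li $t5, 27: $t5=27
after add $t3, $t5, $t5: $t3=27+27=54
after mul $t5, $t3, $t3: $t5=54*54=2916
after neg $t3: $t3=-(54)=-54
after and $t5, $t3, 240: $t5=(-54)&240=192
halt.

-54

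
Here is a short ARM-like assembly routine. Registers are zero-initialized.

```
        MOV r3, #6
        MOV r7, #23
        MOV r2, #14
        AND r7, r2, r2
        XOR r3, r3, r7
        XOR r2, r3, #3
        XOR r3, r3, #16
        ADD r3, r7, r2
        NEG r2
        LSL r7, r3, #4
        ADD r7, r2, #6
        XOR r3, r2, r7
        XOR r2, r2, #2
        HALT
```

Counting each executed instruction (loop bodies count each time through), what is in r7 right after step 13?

r3=6
r7=23
r2=14
r7=14&14=14
r3=6^14=8
r2=8^3=11
r3=8^16=24
r3=14+11=25
r2=-(11)=-11
r7=25<<4=400
r7=(-11)+6=-5
r3=(-11)^(-5)=14
r2=(-11)^2=-9
After step 13: r7 = -5.

-5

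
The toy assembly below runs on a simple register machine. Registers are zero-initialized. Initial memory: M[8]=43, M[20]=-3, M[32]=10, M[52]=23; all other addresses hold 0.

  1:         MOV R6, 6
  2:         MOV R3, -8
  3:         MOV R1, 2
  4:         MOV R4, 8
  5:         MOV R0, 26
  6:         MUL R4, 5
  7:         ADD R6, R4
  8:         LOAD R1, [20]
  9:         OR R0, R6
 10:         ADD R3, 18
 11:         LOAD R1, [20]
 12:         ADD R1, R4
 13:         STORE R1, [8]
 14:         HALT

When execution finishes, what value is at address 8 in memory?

MOV R6, 6 → R6=6
MOV R3, -8 → R3=-8
MOV R1, 2 → R1=2
MOV R4, 8 → R4=8
MOV R0, 26 → R0=26
MUL R4, 5 → R4=8*5=40
ADD R6, R4 → R6=6+40=46
LOAD R1, [20] → R1=M[20]=-3
OR R0, R6 → R0=26|46=62
ADD R3, 18 → R3=(-8)+18=10
LOAD R1, [20] → R1=M[20]=-3
ADD R1, R4 → R1=(-3)+40=37
STORE R1, [8] → M[8]=37
halt.

37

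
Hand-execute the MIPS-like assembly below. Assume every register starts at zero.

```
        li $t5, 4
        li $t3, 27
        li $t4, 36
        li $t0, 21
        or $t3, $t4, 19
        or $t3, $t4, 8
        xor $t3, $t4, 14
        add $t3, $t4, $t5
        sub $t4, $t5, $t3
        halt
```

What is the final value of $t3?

40

after li $t5, 4: $t5=4
after li $t3, 27: $t3=27
after li $t4, 36: $t4=36
after li $t0, 21: $t0=21
after or $t3, $t4, 19: $t3=36|19=55
after or $t3, $t4, 8: $t3=36|8=44
after xor $t3, $t4, 14: $t3=36^14=42
after add $t3, $t4, $t5: $t3=36+4=40
after sub $t4, $t5, $t3: $t4=4-40=-36
halt.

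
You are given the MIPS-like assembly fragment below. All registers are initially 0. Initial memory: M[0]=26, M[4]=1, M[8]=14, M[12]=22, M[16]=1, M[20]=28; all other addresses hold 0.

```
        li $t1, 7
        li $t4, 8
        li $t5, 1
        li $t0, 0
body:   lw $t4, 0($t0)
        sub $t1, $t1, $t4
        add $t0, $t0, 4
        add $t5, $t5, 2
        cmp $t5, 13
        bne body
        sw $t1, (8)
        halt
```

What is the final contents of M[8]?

-85

li $t1, 7 → $t1=7
li $t4, 8 → $t4=8
li $t5, 1 → $t5=1
li $t0, 0 → $t0=0
lw $t4, 0($t0) → $t4=M[0]=26
sub $t1, $t1, $t4 → $t1=7-26=-19
add $t0, $t0, 4 → $t0=0+4=4
add $t5, $t5, 2 → $t5=1+2=3
cmp $t5, 13  (cmp 3,13)
bne body: taken
lw $t4, 0($t0) → $t4=M[4]=1
sub $t1, $t1, $t4 → $t1=(-19)-1=-20
add $t0, $t0, 4 → $t0=4+4=8
add $t5, $t5, 2 → $t5=3+2=5
cmp $t5, 13  (cmp 5,13)
bne body: taken
lw $t4, 0($t0) → $t4=M[8]=14
sub $t1, $t1, $t4 → $t1=(-20)-14=-34
add $t0, $t0, 4 → $t0=8+4=12
add $t5, $t5, 2 → $t5=5+2=7
cmp $t5, 13  (cmp 7,13)
bne body: taken
lw $t4, 0($t0) → $t4=M[12]=22
sub $t1, $t1, $t4 → $t1=(-34)-22=-56
add $t0, $t0, 4 → $t0=12+4=16
add $t5, $t5, 2 → $t5=7+2=9
cmp $t5, 13  (cmp 9,13)
bne body: taken
lw $t4, 0($t0) → $t4=M[16]=1
sub $t1, $t1, $t4 → $t1=(-56)-1=-57
add $t0, $t0, 4 → $t0=16+4=20
add $t5, $t5, 2 → $t5=9+2=11
cmp $t5, 13  (cmp 11,13)
bne body: taken
lw $t4, 0($t0) → $t4=M[20]=28
sub $t1, $t1, $t4 → $t1=(-57)-28=-85
add $t0, $t0, 4 → $t0=20+4=24
add $t5, $t5, 2 → $t5=11+2=13
cmp $t5, 13  (cmp 13,13)
bne body: not taken
sw $t1, (8) → M[8]=-85
halt.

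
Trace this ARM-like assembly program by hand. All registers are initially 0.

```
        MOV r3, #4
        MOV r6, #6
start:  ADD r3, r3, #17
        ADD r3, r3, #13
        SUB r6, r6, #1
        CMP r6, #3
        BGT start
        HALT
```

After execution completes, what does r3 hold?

94

r3=4
r6=6
r3=4+17=21
r3=21+13=34
r6=6-1=5
CMP r6, #3  (cmp 5,3)
BGT start: taken
r3=34+17=51
r3=51+13=64
r6=5-1=4
CMP r6, #3  (cmp 4,3)
BGT start: taken
r3=64+17=81
r3=81+13=94
r6=4-1=3
CMP r6, #3  (cmp 3,3)
BGT start: not taken
halt.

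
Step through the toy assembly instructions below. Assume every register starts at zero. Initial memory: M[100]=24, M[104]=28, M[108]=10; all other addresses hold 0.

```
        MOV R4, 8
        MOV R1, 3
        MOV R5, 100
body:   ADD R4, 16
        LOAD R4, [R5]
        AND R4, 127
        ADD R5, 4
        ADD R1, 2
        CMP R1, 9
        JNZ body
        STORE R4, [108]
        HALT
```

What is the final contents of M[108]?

after MOV R4, 8: R4=8
after MOV R1, 3: R1=3
after MOV R5, 100: R5=100
after ADD R4, 16: R4=8+16=24
after LOAD R4, [R5]: R4=M[100]=24
after AND R4, 127: R4=24&127=24
after ADD R5, 4: R5=100+4=104
after ADD R1, 2: R1=3+2=5
CMP R1, 9  (cmp 5,9)
JNZ body: taken
after ADD R4, 16: R4=24+16=40
after LOAD R4, [R5]: R4=M[104]=28
after AND R4, 127: R4=28&127=28
after ADD R5, 4: R5=104+4=108
after ADD R1, 2: R1=5+2=7
CMP R1, 9  (cmp 7,9)
JNZ body: taken
after ADD R4, 16: R4=28+16=44
after LOAD R4, [R5]: R4=M[108]=10
after AND R4, 127: R4=10&127=10
after ADD R5, 4: R5=108+4=112
after ADD R1, 2: R1=7+2=9
CMP R1, 9  (cmp 9,9)
JNZ body: not taken
STORE R4, [108] → M[108]=10
halt.

10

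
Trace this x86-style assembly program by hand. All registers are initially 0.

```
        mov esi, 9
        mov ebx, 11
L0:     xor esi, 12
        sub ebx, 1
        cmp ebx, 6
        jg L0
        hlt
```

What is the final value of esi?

5

after mov esi, 9: esi=9
after mov ebx, 11: ebx=11
after xor esi, 12: esi=9^12=5
after sub ebx, 1: ebx=11-1=10
cmp ebx, 6  (cmp 10,6)
jg L0: taken
after xor esi, 12: esi=5^12=9
after sub ebx, 1: ebx=10-1=9
cmp ebx, 6  (cmp 9,6)
jg L0: taken
after xor esi, 12: esi=9^12=5
after sub ebx, 1: ebx=9-1=8
cmp ebx, 6  (cmp 8,6)
jg L0: taken
after xor esi, 12: esi=5^12=9
after sub ebx, 1: ebx=8-1=7
cmp ebx, 6  (cmp 7,6)
jg L0: taken
after xor esi, 12: esi=9^12=5
after sub ebx, 1: ebx=7-1=6
cmp ebx, 6  (cmp 6,6)
jg L0: not taken
halt.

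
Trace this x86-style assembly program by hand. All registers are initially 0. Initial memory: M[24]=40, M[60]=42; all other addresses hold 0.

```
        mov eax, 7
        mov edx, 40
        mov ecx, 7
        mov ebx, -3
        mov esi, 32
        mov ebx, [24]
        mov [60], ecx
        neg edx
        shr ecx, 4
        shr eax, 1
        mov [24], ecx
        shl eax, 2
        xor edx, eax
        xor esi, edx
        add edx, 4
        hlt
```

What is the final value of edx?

mov eax, 7 → eax=7
mov edx, 40 → edx=40
mov ecx, 7 → ecx=7
mov ebx, -3 → ebx=-3
mov esi, 32 → esi=32
mov ebx, [24] → ebx=M[24]=40
mov [60], ecx → M[60]=7
neg edx → edx=-(40)=-40
shr ecx, 4 → ecx=7>>4=0
shr eax, 1 → eax=7>>1=3
mov [24], ecx → M[24]=0
shl eax, 2 → eax=3<<2=12
xor edx, eax → edx=(-40)^12=-44
xor esi, edx → esi=32^(-44)=-12
add edx, 4 → edx=(-44)+4=-40
halt.

-40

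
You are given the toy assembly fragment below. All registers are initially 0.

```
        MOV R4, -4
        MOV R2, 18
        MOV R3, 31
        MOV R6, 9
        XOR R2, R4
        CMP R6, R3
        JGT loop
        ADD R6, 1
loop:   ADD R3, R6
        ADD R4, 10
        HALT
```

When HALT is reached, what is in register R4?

6

MOV R4, -4 → R4=-4
MOV R2, 18 → R2=18
MOV R3, 31 → R3=31
MOV R6, 9 → R6=9
XOR R2, R4 → R2=18^(-4)=-18
CMP R6, R3  (cmp 9,31)
JGT loop: not taken
ADD R6, 1 → R6=9+1=10
ADD R3, R6 → R3=31+10=41
ADD R4, 10 → R4=(-4)+10=6
halt.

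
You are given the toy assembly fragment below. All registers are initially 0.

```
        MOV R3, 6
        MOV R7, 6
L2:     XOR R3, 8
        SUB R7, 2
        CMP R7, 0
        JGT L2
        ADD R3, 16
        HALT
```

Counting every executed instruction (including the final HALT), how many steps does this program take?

16

R3=6
R7=6
R3=6^8=14
R7=6-2=4
CMP R7, 0  (cmp 4,0)
JGT L2: taken
R3=14^8=6
R7=4-2=2
CMP R7, 0  (cmp 2,0)
JGT L2: taken
R3=6^8=14
R7=2-2=0
CMP R7, 0  (cmp 0,0)
JGT L2: not taken
R3=14+16=30
halt.
Total executed instructions: 16.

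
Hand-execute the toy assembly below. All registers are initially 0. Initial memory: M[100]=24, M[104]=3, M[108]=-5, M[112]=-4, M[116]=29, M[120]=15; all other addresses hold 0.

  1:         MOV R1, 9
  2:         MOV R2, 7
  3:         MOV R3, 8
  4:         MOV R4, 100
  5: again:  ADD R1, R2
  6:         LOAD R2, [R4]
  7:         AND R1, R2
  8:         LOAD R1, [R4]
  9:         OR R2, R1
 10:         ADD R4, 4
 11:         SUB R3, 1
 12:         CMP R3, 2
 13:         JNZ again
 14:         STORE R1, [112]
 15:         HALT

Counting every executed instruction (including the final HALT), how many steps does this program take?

60

R1=9
R2=7
R3=8
R4=100
R1=9+7=16
R2=M[100]=24
R1=16&24=16
R1=M[100]=24
R2=24|24=24
R4=100+4=104
R3=8-1=7
CMP R3, 2  (cmp 7,2)
JNZ again: taken
R1=24+24=48
R2=M[104]=3
R1=48&3=0
R1=M[104]=3
R2=3|3=3
R4=104+4=108
R3=7-1=6
CMP R3, 2  (cmp 6,2)
JNZ again: taken
R1=3+3=6
R2=M[108]=-5
R1=6&(-5)=2
R1=M[108]=-5
R2=(-5)|(-5)=-5
R4=108+4=112
R3=6-1=5
CMP R3, 2  (cmp 5,2)
JNZ again: taken
R1=(-5)+(-5)=-10
R2=M[112]=-4
R1=(-10)&(-4)=-12
R1=M[112]=-4
R2=(-4)|(-4)=-4
R4=112+4=116
R3=5-1=4
CMP R3, 2  (cmp 4,2)
JNZ again: taken
R1=(-4)+(-4)=-8
R2=M[116]=29
R1=(-8)&29=24
R1=M[116]=29
R2=29|29=29
R4=116+4=120
R3=4-1=3
CMP R3, 2  (cmp 3,2)
JNZ again: taken
R1=29+29=58
R2=M[120]=15
R1=58&15=10
R1=M[120]=15
R2=15|15=15
R4=120+4=124
R3=3-1=2
CMP R3, 2  (cmp 2,2)
JNZ again: not taken
STORE R1, [112] → M[112]=15
halt.
Total executed instructions: 60.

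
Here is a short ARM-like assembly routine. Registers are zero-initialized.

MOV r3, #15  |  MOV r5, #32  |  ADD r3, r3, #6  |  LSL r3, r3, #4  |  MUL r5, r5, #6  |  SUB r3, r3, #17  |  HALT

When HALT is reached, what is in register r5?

192

after MOV r3, #15: r3=15
after MOV r5, #32: r5=32
after ADD r3, r3, #6: r3=15+6=21
after LSL r3, r3, #4: r3=21<<4=336
after MUL r5, r5, #6: r5=32*6=192
after SUB r3, r3, #17: r3=336-17=319
halt.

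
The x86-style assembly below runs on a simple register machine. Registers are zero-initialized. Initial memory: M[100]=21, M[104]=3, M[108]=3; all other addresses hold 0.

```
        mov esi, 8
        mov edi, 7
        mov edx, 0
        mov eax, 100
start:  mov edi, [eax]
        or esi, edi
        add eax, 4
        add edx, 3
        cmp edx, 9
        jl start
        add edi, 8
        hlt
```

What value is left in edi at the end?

11

after mov esi, 8: esi=8
after mov edi, 7: edi=7
after mov edx, 0: edx=0
after mov eax, 100: eax=100
after mov edi, [eax]: edi=M[100]=21
after or esi, edi: esi=8|21=29
after add eax, 4: eax=100+4=104
after add edx, 3: edx=0+3=3
cmp edx, 9  (cmp 3,9)
jl start: taken
after mov edi, [eax]: edi=M[104]=3
after or esi, edi: esi=29|3=31
after add eax, 4: eax=104+4=108
after add edx, 3: edx=3+3=6
cmp edx, 9  (cmp 6,9)
jl start: taken
after mov edi, [eax]: edi=M[108]=3
after or esi, edi: esi=31|3=31
after add eax, 4: eax=108+4=112
after add edx, 3: edx=6+3=9
cmp edx, 9  (cmp 9,9)
jl start: not taken
after add edi, 8: edi=3+8=11
halt.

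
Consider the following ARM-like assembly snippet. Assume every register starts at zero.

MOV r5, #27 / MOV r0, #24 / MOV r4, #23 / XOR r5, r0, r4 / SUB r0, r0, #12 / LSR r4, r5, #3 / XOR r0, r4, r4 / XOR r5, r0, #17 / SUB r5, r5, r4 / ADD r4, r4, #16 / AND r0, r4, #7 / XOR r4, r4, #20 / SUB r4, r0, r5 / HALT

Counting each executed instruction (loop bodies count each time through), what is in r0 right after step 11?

1

after MOV r5, #27: r5=27
after MOV r0, #24: r0=24
after MOV r4, #23: r4=23
after XOR r5, r0, r4: r5=24^23=15
after SUB r0, r0, #12: r0=24-12=12
after LSR r4, r5, #3: r4=15>>3=1
after XOR r0, r4, r4: r0=1^1=0
after XOR r5, r0, #17: r5=0^17=17
after SUB r5, r5, r4: r5=17-1=16
after ADD r4, r4, #16: r4=1+16=17
after AND r0, r4, #7: r0=17&7=1
After step 11: r0 = 1.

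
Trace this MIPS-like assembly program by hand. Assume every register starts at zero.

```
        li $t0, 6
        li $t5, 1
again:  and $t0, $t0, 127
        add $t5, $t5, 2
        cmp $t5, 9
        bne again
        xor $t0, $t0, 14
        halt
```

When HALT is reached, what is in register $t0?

8

li $t0, 6 → $t0=6
li $t5, 1 → $t5=1
and $t0, $t0, 127 → $t0=6&127=6
add $t5, $t5, 2 → $t5=1+2=3
cmp $t5, 9  (cmp 3,9)
bne again: taken
and $t0, $t0, 127 → $t0=6&127=6
add $t5, $t5, 2 → $t5=3+2=5
cmp $t5, 9  (cmp 5,9)
bne again: taken
and $t0, $t0, 127 → $t0=6&127=6
add $t5, $t5, 2 → $t5=5+2=7
cmp $t5, 9  (cmp 7,9)
bne again: taken
and $t0, $t0, 127 → $t0=6&127=6
add $t5, $t5, 2 → $t5=7+2=9
cmp $t5, 9  (cmp 9,9)
bne again: not taken
xor $t0, $t0, 14 → $t0=6^14=8
halt.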